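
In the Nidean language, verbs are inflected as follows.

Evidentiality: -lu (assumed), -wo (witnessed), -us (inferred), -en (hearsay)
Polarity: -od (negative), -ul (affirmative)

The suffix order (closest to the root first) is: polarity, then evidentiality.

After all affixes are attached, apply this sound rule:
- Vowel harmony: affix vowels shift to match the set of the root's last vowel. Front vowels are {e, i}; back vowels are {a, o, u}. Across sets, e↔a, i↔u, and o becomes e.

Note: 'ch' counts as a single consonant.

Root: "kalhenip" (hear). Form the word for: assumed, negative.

Attach polarity negative -od → kalhenipod.
Attach evidentiality assumed -lu → kalhenipodlu.
Apply vowel harmony: kalhenipodlu → kalhenipedli.

kalhenipedli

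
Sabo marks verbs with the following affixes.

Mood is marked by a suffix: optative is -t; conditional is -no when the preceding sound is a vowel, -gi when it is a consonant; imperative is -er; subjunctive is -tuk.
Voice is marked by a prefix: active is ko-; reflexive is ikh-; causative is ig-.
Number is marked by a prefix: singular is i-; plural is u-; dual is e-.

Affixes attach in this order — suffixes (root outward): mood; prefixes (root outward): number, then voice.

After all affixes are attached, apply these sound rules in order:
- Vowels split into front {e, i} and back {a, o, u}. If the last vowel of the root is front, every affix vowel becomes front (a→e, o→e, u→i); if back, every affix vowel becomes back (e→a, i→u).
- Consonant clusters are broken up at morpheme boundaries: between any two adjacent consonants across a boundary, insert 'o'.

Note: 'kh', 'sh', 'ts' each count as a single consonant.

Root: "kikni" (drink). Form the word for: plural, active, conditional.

Attach mood conditional -no (after vowel 'i') → kiknino.
Attach number plural u- → ukiknino.
Attach voice active ko- → koukiknino.
Apply vowel harmony: koukiknino → keikiknine.
Epenthesis: no change.

keikiknine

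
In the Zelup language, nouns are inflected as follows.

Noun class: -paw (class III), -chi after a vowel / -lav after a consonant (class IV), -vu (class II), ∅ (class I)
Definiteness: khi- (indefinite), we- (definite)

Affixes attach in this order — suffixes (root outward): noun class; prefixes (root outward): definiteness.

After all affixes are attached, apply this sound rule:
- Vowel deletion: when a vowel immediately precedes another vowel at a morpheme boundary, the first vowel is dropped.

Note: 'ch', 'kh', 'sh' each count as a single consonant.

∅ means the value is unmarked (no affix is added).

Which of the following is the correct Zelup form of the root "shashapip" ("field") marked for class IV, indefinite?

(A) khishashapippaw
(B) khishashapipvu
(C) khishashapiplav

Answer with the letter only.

Attach noun class class IV -lav (after consonant 'p') → shashapiplav.
Attach definiteness indefinite khi- → khishashapiplav.
Vowel deletion: no change.
So the correct form is khishashapiplav, option (C).
(B) khishashapipvu is wrong: it uses class II instead of class IV for noun class.
(A) khishashapippaw is wrong: it uses class III instead of class IV for noun class.

C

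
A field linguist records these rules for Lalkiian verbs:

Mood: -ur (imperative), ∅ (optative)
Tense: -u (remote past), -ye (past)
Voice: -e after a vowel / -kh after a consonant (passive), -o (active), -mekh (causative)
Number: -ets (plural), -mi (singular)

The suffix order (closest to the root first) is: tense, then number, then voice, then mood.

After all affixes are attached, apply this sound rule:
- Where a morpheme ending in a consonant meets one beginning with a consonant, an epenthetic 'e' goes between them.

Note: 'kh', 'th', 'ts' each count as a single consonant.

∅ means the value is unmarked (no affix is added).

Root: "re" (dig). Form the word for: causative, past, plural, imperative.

reyeetsemekhur

Attach tense past -ye → reye.
Attach number plural -ets → reyeets.
Attach voice causative -mekh → reyeetsmekh.
Attach mood imperative -ur → reyeetsmekhur.
Apply epenthesis: reyeetsmekhur → reyeetsemekhur.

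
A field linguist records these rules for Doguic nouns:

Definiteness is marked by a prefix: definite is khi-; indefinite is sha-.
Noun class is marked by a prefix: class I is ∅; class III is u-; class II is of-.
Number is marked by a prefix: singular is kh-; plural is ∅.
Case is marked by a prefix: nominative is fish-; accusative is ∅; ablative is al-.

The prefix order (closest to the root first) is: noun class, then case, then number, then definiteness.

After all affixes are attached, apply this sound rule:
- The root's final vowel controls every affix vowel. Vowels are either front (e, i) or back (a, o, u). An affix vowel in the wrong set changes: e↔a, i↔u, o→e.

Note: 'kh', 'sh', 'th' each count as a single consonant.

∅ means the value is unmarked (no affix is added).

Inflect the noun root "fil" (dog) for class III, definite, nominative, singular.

khikhfishifil

Attach noun class class III u- → ufil.
Attach case nominative fish- → fishufil.
Attach number singular kh- → khfishufil.
Attach definiteness definite khi- → khikhfishufil.
Apply vowel harmony: khikhfishufil → khikhfishifil.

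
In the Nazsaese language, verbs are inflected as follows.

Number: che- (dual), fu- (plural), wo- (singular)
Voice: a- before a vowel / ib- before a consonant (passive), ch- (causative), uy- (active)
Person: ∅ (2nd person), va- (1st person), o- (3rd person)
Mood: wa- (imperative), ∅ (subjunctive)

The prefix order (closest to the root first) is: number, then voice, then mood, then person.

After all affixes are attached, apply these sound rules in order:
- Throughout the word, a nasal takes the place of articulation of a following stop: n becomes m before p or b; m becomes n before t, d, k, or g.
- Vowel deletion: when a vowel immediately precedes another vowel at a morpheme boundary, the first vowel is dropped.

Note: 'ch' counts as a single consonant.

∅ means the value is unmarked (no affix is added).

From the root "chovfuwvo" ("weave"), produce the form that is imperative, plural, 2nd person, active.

Attach number plural fu- → fuchovfuwvo.
Attach voice active uy- → uyfuchovfuwvo.
Attach mood imperative wa- → wauyfuchovfuwvo.
person = 2nd person: zero marking, form stays wauyfuchovfuwvo.
Nasal assimilation: no change.
Apply vowel deletion: wauyfuchovfuwvo → wuyfuchovfuwvo.

wuyfuchovfuwvo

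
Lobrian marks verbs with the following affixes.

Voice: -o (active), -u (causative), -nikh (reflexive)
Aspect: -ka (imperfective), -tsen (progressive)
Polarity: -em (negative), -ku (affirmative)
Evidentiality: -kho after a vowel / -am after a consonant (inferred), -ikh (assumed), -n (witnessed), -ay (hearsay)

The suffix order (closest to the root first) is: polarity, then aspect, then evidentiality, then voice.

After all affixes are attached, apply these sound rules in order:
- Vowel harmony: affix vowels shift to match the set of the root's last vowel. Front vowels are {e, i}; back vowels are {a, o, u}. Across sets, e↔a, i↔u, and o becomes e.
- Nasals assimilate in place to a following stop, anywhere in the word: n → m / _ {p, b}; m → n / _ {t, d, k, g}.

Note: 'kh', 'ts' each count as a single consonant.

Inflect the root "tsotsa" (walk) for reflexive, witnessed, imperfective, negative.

tsotsaankannukh

Attach polarity negative -em → tsotsaem.
Attach aspect imperfective -ka → tsotsaemka.
Attach evidentiality witnessed -n → tsotsaemkan.
Attach voice reflexive -nikh → tsotsaemkannikh.
Apply vowel harmony: tsotsaemkannikh → tsotsaamkannukh.
Apply nasal assimilation: tsotsaamkannukh → tsotsaankannukh.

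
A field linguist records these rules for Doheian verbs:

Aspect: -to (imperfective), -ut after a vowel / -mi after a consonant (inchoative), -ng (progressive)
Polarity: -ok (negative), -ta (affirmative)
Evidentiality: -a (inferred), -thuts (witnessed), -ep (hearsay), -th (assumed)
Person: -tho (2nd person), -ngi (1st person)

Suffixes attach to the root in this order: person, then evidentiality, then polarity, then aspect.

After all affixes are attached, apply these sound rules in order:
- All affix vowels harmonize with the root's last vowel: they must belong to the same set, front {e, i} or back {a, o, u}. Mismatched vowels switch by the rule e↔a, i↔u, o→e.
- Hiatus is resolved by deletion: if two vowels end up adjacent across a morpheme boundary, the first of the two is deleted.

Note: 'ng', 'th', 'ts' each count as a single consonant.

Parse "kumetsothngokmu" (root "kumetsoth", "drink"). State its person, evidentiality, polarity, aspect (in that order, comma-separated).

Segment: kumetsoth-ngi-a-ok-mi.
person: -ngi → 1st person.
evidentiality: -a → inferred.
polarity: -ok → negative.
aspect: -ut/mi → inchoative.

1st person, inferred, negative, inchoative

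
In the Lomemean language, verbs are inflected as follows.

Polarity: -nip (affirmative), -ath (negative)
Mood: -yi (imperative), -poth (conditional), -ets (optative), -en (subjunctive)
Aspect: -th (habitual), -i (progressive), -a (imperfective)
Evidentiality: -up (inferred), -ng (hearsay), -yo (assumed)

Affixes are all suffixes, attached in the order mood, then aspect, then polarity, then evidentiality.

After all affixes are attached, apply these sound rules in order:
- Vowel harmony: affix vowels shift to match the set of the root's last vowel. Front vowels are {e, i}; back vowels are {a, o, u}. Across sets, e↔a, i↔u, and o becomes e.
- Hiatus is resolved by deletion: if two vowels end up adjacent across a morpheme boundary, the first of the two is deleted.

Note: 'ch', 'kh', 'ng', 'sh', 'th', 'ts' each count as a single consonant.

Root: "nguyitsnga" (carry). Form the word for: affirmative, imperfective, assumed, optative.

nguyitsngatsanupyo

Attach mood optative -ets → nguyitsngaets.
Attach aspect imperfective -a → nguyitsngaetsa.
Attach polarity affirmative -nip → nguyitsngaetsanip.
Attach evidentiality assumed -yo → nguyitsngaetsanipyo.
Apply vowel harmony: nguyitsngaetsanipyo → nguyitsngaatsanupyo.
Apply vowel deletion: nguyitsngaatsanupyo → nguyitsngatsanupyo.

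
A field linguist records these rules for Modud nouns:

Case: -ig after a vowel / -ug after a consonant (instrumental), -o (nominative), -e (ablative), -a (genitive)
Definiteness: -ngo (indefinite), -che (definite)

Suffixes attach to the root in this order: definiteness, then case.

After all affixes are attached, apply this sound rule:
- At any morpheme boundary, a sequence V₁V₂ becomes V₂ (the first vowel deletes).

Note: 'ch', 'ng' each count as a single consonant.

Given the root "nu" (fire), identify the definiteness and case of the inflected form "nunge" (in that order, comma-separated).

indefinite, ablative

Segment: nu-ngo-e.
definiteness: -ngo → indefinite.
case: -e → ablative.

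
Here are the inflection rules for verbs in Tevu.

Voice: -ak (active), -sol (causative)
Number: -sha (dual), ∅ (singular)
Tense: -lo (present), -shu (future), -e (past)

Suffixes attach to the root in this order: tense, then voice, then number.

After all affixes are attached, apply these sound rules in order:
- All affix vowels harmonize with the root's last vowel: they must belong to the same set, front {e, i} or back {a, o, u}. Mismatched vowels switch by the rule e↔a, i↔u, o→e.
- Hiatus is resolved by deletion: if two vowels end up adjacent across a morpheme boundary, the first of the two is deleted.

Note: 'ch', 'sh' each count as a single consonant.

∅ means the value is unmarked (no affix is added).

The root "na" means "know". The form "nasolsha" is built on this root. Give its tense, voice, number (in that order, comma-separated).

past, causative, dual

Segment: na-e-sol-sha.
tense: -e → past.
voice: -sol → causative.
number: -sha → dual.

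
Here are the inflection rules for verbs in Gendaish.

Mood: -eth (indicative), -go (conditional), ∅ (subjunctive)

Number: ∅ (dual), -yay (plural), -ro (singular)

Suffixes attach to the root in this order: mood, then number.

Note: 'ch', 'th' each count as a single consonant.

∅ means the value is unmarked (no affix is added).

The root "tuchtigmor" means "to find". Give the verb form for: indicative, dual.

Attach mood indicative -eth → tuchtigmoreth.
number = dual: zero marking, form stays tuchtigmoreth.

tuchtigmoreth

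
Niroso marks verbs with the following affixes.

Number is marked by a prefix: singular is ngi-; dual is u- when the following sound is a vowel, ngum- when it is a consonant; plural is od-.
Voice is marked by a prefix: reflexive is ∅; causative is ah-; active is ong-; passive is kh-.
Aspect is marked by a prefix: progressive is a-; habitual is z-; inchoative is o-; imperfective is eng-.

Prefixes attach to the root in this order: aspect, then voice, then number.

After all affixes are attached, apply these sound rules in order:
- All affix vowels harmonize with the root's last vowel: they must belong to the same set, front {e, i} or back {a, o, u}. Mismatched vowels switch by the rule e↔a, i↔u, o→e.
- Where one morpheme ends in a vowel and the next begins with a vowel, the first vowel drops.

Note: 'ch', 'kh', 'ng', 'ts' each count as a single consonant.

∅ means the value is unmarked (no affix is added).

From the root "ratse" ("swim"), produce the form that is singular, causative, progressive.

ngeheratse

Attach aspect progressive a- → aratse.
Attach voice causative ah- → aharatse.
Attach number singular ngi- → ngiaharatse.
Apply vowel harmony: ngiaharatse → ngieheratse.
Apply vowel deletion: ngieheratse → ngeheratse.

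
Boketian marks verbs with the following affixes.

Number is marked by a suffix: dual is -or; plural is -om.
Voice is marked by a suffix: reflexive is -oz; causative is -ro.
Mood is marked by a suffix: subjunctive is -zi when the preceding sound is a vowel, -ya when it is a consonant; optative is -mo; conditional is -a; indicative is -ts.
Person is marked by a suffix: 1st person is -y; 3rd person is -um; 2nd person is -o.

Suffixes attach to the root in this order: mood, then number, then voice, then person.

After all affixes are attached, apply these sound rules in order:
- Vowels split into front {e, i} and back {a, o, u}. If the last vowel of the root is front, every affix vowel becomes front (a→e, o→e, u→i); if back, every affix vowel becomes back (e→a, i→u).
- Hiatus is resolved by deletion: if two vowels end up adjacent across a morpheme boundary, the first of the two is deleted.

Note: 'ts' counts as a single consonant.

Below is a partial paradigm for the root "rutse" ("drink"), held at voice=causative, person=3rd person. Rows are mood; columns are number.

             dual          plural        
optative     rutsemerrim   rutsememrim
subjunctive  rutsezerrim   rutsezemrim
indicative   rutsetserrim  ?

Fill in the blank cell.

rutsetsemrim

Attach mood indicative -ts → rutsets.
Attach number plural -om → rutsetsom.
Attach voice causative -ro → rutsetsomro.
Attach person 3rd person -um → rutsetsomroum.
Apply vowel harmony: rutsetsomroum → rutsetsemreim.
Apply vowel deletion: rutsetsemreim → rutsetsemrim.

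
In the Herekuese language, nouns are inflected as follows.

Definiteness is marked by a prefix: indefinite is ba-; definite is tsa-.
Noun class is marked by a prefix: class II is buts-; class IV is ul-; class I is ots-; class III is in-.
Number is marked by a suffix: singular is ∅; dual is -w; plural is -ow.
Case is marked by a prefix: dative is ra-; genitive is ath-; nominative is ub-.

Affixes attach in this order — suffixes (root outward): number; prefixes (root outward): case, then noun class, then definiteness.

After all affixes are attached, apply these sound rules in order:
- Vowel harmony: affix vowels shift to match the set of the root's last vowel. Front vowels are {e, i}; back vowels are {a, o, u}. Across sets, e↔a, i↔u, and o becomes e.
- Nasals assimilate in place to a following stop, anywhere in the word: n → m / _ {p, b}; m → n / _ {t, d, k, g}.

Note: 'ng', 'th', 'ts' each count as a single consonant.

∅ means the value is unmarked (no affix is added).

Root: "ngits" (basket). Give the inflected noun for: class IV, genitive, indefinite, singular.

beilethngits

Attach case genitive ath- → athngits.
number = singular: zero marking, form stays athngits.
Attach noun class class IV ul- → ulathngits.
Attach definiteness indefinite ba- → baulathngits.
Apply vowel harmony: baulathngits → beilethngits.
Nasal assimilation: no change.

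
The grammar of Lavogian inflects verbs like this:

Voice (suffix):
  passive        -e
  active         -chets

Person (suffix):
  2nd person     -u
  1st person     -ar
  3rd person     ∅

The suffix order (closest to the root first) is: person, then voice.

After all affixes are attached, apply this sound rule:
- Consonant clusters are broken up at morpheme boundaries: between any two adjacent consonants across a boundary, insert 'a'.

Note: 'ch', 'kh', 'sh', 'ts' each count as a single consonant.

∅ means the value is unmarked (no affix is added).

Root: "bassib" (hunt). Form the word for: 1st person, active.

bassibarachets

Attach person 1st person -ar → bassibar.
Attach voice active -chets → bassibarchets.
Apply epenthesis: bassibarchets → bassibarachets.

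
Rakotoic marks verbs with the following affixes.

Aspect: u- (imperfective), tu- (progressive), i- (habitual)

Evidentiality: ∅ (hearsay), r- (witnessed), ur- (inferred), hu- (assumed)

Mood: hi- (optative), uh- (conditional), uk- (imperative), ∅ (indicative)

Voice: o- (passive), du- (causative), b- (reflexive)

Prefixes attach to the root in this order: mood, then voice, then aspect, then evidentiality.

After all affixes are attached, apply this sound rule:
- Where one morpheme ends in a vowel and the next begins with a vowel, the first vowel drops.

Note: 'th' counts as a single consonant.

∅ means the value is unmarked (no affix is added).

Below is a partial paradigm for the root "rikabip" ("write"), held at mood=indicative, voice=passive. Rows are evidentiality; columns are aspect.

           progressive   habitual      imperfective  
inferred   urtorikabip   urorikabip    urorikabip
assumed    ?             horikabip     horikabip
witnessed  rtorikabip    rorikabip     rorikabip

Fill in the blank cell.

mood = indicative: zero marking, form stays rikabip.
Attach voice passive o- → orikabip.
Attach aspect progressive tu- → tuorikabip.
Attach evidentiality assumed hu- → hutuorikabip.
Apply vowel deletion: hutuorikabip → hutorikabip.

hutorikabip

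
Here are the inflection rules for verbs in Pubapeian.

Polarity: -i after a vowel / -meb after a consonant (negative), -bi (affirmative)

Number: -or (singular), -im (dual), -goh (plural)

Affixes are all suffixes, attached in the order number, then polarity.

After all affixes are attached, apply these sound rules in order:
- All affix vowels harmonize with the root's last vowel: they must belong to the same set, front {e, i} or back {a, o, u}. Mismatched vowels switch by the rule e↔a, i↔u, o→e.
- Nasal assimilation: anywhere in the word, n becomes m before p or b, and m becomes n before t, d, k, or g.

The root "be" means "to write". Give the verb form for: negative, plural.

Attach number plural -goh → begoh.
Attach polarity negative -meb (after consonant 'h') → begohmeb.
Apply vowel harmony: begohmeb → begehmeb.
Nasal assimilation: no change.

begehmeb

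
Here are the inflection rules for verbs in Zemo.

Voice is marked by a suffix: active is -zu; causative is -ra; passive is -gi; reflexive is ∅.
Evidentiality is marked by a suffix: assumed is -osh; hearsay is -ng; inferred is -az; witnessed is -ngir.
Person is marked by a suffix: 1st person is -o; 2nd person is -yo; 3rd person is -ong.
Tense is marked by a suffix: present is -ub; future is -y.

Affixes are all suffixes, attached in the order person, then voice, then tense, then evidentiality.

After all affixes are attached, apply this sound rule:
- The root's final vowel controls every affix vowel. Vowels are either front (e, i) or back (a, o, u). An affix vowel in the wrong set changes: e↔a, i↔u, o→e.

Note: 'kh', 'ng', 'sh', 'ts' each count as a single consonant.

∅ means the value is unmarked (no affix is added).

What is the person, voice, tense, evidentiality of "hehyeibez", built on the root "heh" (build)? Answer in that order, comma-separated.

Segment: heh-yo-ub-az.
person: -yo → 2nd person.
voice: ∅ → reflexive.
tense: -ub → present.
evidentiality: -az → inferred.

2nd person, reflexive, present, inferred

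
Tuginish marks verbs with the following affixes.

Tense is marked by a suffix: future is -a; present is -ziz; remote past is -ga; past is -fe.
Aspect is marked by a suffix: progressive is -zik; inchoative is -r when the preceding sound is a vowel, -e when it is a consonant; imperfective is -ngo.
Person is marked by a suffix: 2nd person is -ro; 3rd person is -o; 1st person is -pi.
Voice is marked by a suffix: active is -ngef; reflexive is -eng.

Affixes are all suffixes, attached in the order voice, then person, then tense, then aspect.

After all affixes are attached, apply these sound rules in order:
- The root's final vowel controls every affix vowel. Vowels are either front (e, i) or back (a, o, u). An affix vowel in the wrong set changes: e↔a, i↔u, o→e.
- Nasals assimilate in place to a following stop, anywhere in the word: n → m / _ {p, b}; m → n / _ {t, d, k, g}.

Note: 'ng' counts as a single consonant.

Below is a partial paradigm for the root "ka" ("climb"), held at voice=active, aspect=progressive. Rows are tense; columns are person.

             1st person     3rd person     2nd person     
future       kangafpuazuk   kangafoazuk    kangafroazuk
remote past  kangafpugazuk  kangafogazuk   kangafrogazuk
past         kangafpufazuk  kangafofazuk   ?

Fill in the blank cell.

Attach voice active -ngef → kangef.
Attach person 2nd person -ro → kangefro.
Attach tense past -fe → kangefrofe.
Attach aspect progressive -zik → kangefrofezik.
Apply vowel harmony: kangefrofezik → kangafrofazuk.
Nasal assimilation: no change.

kangafrofazuk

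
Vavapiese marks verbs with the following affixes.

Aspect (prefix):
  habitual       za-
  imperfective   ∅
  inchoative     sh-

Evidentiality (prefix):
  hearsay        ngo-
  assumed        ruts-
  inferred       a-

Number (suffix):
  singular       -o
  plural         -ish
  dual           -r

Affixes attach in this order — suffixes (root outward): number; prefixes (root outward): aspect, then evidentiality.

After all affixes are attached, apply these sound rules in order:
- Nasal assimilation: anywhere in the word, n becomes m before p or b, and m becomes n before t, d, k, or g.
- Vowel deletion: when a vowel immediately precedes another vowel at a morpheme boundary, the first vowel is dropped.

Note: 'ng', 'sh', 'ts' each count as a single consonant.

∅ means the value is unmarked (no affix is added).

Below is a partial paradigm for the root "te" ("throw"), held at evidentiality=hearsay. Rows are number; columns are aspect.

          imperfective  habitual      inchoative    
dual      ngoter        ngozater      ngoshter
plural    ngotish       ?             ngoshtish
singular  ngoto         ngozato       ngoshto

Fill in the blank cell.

ngozatish

Attach aspect habitual za- → zate.
Attach evidentiality hearsay ngo- → ngozate.
Attach number plural -ish → ngozateish.
Nasal assimilation: no change.
Apply vowel deletion: ngozateish → ngozatish.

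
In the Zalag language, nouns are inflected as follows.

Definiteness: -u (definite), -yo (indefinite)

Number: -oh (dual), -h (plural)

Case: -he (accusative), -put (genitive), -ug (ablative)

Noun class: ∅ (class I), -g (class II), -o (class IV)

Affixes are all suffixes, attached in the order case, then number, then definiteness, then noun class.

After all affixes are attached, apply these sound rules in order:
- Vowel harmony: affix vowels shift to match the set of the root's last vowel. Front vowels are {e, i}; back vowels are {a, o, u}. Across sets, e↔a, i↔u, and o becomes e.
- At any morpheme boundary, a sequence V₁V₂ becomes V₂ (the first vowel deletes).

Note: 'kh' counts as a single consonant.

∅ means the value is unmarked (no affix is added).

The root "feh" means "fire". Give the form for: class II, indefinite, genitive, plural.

fehpithyeg

Attach case genitive -put → fehput.
Attach number plural -h → fehputh.
Attach definiteness indefinite -yo → fehputhyo.
Attach noun class class II -g → fehputhyog.
Apply vowel harmony: fehputhyog → fehpithyeg.
Vowel deletion: no change.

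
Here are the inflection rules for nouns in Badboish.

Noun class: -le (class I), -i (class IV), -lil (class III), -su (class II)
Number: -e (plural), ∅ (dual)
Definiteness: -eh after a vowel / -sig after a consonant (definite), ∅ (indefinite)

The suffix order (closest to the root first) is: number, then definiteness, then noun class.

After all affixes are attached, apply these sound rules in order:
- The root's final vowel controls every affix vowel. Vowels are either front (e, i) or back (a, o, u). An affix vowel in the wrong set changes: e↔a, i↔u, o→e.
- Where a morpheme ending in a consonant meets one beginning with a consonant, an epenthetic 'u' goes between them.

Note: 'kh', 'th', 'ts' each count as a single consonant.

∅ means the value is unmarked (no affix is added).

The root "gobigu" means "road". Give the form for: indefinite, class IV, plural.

Attach number plural -e → gobigue.
definiteness = indefinite: zero marking, form stays gobigue.
Attach noun class class IV -i → gobiguei.
Apply vowel harmony: gobiguei → gobiguau.
Epenthesis: no change.

gobiguau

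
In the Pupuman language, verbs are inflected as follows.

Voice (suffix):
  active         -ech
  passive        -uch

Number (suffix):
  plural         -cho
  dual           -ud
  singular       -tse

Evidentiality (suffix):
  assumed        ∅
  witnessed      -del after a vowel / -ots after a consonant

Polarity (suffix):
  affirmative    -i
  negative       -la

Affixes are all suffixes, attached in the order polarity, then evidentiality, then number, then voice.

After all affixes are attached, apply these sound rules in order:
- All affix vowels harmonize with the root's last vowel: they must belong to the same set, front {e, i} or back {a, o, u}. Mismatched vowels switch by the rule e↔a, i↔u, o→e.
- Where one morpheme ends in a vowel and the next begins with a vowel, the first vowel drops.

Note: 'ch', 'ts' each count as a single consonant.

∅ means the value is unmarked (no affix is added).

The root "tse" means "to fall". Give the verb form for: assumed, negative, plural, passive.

tselechich

Attach polarity negative -la → tsela.
evidentiality = assumed: zero marking, form stays tsela.
Attach number plural -cho → tselacho.
Attach voice passive -uch → tselachouch.
Apply vowel harmony: tselachouch → tselecheich.
Apply vowel deletion: tselecheich → tselechich.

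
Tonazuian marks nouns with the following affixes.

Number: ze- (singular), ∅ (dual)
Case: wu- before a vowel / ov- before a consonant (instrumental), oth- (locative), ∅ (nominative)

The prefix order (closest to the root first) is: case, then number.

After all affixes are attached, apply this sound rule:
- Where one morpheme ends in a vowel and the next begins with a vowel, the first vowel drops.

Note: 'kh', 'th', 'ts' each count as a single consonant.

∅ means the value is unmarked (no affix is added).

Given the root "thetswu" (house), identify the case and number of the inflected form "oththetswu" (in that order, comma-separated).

Segment: oth-thetswu.
case: oth- → locative.
number: ∅ → dual.

locative, dual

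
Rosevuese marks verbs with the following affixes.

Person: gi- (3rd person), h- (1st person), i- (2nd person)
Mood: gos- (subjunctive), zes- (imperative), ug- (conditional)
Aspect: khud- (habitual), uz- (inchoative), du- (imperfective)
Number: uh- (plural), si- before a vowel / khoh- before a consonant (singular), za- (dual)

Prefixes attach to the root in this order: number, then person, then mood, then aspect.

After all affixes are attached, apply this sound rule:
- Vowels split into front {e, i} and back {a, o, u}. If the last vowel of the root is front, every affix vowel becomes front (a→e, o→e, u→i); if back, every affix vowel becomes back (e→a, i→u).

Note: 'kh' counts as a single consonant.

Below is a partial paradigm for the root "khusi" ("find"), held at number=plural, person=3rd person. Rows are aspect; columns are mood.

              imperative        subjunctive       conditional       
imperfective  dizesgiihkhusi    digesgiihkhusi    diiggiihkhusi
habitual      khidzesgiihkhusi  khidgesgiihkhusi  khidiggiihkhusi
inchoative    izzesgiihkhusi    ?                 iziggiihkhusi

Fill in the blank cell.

Attach number plural uh- → uhkhusi.
Attach person 3rd person gi- → giuhkhusi.
Attach mood subjunctive gos- → gosgiuhkhusi.
Attach aspect inchoative uz- → uzgosgiuhkhusi.
Apply vowel harmony: uzgosgiuhkhusi → izgesgiihkhusi.

izgesgiihkhusi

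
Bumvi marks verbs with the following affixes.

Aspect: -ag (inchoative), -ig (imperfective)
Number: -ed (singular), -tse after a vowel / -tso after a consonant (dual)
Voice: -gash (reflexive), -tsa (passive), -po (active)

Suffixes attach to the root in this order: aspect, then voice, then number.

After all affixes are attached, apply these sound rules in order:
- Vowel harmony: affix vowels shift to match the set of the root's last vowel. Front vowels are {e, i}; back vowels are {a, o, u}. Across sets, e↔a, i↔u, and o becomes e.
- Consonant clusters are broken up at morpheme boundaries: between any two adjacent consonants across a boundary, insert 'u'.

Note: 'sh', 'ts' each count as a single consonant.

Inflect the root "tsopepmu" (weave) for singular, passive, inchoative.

Attach aspect inchoative -ag → tsopepmuag.
Attach voice passive -tsa → tsopepmuagtsa.
Attach number singular -ed → tsopepmuagtsaed.
Apply vowel harmony: tsopepmuagtsaed → tsopepmuagtsaad.
Apply epenthesis: tsopepmuagtsaad → tsopepmuagutsaad.

tsopepmuagutsaad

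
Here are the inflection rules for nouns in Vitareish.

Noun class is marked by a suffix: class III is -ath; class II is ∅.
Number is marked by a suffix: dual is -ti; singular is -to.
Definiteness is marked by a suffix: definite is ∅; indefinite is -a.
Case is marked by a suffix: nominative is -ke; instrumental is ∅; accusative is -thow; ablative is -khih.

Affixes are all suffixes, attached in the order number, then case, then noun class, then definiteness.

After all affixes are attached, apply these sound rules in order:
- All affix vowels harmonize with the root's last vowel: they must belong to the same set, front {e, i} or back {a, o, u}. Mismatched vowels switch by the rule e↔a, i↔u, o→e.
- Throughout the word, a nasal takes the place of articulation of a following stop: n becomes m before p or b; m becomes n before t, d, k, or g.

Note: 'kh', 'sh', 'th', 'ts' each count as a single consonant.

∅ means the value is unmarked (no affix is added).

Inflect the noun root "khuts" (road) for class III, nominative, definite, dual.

Attach number dual -ti → khutsti.
Attach case nominative -ke → khutstike.
Attach noun class class III -ath → khutstikeath.
definiteness = definite: zero marking, form stays khutstikeath.
Apply vowel harmony: khutstikeath → khutstukaath.
Nasal assimilation: no change.

khutstukaath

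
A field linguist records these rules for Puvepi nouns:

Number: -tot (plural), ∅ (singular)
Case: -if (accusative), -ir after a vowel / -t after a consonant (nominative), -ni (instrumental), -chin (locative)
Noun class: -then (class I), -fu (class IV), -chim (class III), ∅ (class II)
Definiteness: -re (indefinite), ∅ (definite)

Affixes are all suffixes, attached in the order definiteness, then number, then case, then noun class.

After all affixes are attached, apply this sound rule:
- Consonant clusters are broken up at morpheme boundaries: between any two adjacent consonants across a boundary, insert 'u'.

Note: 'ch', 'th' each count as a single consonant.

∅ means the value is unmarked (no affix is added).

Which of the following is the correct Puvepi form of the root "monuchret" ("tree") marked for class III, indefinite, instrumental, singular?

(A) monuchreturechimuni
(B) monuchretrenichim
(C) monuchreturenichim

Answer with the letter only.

C

Attach definiteness indefinite -re → monuchretre.
number = singular: zero marking, form stays monuchretre.
Attach case instrumental -ni → monuchretreni.
Attach noun class class III -chim → monuchretrenichim.
Apply epenthesis: monuchretrenichim → monuchreturenichim.
So the correct form is monuchreturenichim, option (C).
(A) monuchreturechimuni is wrong: it has the affixes in the wrong order.
(B) monuchretrenichim is wrong: it fails to apply the sound rule(s).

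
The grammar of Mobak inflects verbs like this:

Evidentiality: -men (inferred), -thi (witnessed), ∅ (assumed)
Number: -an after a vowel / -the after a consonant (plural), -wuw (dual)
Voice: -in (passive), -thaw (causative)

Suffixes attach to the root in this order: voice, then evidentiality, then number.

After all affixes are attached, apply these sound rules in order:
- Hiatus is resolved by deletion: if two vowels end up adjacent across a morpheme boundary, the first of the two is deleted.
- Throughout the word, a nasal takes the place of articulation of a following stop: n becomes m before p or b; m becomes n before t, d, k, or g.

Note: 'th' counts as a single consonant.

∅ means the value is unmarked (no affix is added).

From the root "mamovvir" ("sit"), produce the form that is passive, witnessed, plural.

Attach voice passive -in → mamovvirin.
Attach evidentiality witnessed -thi → mamovvirinthi.
Attach number plural -an (after vowel 'i') → mamovvirinthian.
Apply vowel deletion: mamovvirinthian → mamovvirinthan.
Nasal assimilation: no change.

mamovvirinthan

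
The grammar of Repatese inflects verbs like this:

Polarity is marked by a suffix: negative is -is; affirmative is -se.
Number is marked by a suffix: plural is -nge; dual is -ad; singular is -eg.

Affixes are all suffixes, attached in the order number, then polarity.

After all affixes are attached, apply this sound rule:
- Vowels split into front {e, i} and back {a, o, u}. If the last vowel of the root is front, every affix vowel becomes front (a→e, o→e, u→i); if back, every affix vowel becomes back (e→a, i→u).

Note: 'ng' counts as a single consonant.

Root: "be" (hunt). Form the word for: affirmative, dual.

beedse

Attach number dual -ad → bead.
Attach polarity affirmative -se → beadse.
Apply vowel harmony: beadse → beedse.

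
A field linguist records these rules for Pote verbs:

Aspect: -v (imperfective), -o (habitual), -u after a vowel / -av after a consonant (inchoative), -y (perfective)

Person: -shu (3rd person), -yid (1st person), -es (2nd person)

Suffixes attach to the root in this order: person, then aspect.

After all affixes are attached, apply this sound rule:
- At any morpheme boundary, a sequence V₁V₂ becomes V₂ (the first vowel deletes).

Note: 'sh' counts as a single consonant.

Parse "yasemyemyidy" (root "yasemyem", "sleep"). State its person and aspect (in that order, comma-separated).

1st person, perfective

Segment: yasemyem-yid-y.
person: -yid → 1st person.
aspect: -y → perfective.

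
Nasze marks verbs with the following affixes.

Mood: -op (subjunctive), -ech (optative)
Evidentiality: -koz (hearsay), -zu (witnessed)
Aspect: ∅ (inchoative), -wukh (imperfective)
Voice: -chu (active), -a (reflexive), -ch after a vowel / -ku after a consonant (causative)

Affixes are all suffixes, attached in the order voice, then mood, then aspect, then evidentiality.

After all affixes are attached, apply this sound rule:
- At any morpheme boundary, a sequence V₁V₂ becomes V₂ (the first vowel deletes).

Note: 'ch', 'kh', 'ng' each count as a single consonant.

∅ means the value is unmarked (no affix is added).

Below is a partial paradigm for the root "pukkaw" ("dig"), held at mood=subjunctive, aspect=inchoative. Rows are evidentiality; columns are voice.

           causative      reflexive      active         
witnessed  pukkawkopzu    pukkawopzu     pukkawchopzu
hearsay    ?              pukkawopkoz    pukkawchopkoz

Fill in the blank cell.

pukkawkopkoz

Attach voice causative -ku (after consonant 'w') → pukkawku.
Attach mood subjunctive -op → pukkawkuop.
aspect = inchoative: zero marking, form stays pukkawkuop.
Attach evidentiality hearsay -koz → pukkawkuopkoz.
Apply vowel deletion: pukkawkuopkoz → pukkawkopkoz.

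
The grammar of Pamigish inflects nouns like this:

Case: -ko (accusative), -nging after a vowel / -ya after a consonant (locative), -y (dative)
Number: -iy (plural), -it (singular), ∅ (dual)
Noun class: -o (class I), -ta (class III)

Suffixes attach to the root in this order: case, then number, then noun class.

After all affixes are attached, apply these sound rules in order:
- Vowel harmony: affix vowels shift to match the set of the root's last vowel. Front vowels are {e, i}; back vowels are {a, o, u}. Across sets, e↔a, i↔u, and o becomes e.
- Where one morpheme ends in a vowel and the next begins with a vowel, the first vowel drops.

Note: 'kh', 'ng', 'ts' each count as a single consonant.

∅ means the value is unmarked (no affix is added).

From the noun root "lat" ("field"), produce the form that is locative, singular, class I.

Attach case locative -ya (after consonant 't') → latya.
Attach number singular -it → latyait.
Attach noun class class I -o → latyaito.
Apply vowel harmony: latyaito → latyauto.
Apply vowel deletion: latyauto → latyuto.

latyuto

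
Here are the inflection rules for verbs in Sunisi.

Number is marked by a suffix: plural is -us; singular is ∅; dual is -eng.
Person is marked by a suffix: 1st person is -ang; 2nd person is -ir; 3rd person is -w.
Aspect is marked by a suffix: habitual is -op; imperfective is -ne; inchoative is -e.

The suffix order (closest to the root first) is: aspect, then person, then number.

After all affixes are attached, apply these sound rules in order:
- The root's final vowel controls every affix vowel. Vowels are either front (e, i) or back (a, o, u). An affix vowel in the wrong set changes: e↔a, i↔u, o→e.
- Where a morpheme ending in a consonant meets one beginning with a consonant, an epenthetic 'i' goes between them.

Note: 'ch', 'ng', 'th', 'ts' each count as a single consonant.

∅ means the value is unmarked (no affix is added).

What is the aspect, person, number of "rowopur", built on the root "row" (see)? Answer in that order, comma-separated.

habitual, 2nd person, singular

Segment: row-op-ir.
aspect: -op → habitual.
person: -ir → 2nd person.
number: ∅ → singular.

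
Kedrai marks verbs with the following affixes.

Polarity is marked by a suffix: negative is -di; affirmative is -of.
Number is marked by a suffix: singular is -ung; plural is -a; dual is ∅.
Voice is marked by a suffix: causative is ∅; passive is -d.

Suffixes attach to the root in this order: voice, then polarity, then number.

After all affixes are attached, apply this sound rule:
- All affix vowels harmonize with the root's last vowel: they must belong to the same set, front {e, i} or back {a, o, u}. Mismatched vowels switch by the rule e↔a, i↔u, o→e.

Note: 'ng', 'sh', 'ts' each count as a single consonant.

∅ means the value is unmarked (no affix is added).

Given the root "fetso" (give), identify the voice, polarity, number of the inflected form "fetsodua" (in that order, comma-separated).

causative, negative, plural

Segment: fetso-di-a.
voice: ∅ → causative.
polarity: -di → negative.
number: -a → plural.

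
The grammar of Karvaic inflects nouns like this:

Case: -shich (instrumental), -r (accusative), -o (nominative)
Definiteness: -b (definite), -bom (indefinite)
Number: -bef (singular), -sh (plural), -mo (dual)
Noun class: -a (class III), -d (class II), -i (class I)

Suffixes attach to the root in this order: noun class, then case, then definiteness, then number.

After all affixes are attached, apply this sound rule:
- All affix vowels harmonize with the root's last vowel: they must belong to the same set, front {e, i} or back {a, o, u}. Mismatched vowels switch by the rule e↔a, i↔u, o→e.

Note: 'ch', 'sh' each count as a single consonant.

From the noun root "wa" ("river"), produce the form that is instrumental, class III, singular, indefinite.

Attach noun class class III -a → waa.
Attach case instrumental -shich → waashich.
Attach definiteness indefinite -bom → waashichbom.
Attach number singular -bef → waashichbombef.
Apply vowel harmony: waashichbombef → waashuchbombaf.

waashuchbombaf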